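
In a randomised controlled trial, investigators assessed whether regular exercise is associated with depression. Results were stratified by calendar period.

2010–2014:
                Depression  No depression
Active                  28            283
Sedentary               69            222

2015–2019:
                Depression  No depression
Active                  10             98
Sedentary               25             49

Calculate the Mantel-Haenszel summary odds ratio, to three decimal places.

OR_MH = Σ(aᵢdᵢ/nᵢ) / Σ(bᵢcᵢ/nᵢ), where nᵢ is the stratum total.
Stratum 1 (2010–2014): n = 602; a·d/n = 28·222/602 = 10.3256; b·c/n = 283·69/602 = 32.4369
Stratum 2 (2015–2019): n = 182; a·d/n = 10·49/182 = 2.6923; b·c/n = 98·25/182 = 13.4615
OR_MH = (10.3256 + 2.6923) / (32.4369 + 13.4615) = 13.0179 / 45.8984 = 0.28362

0.284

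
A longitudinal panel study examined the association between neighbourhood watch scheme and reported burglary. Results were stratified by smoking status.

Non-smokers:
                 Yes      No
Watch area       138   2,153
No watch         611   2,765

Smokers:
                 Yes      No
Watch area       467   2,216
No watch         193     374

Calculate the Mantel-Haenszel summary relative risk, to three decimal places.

0.403

RR_MH = Σ(aᵢ·n₀ᵢ/nᵢ) / Σ(cᵢ·n₁ᵢ/nᵢ), with n₁ᵢ = aᵢ+bᵢ (exposed), n₀ᵢ = cᵢ+dᵢ (unexposed), nᵢ = n₁ᵢ+n₀ᵢ.
Stratum 1 (Non-smokers): n₁ = 2291, n₀ = 3376, n = 5667; a·n₀/n = 138·3376/5667 = 82.2107; c·n₁/n = 611·2291/5667 = 247.0092
Stratum 2 (Smokers): n₁ = 2683, n₀ = 567, n = 3250; a·n₀/n = 467·567/3250 = 81.4735; c·n₁/n = 193·2683/3250 = 159.3289
RR_MH = (82.2107 + 81.4735) / (247.0092 + 159.3289) = 163.6842 / 406.3381 = 0.40283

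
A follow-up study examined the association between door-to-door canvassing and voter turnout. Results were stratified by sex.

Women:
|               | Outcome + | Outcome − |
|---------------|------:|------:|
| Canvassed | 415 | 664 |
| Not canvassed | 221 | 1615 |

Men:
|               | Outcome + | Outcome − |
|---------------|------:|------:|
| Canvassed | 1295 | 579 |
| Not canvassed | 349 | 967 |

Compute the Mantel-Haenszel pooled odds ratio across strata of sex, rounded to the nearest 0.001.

5.475

OR_MH = Σ(aᵢdᵢ/nᵢ) / Σ(bᵢcᵢ/nᵢ), where nᵢ is the stratum total.
Stratum 1 (Women): n = 2915; a·d/n = 415·1615/2915 = 229.9228; b·c/n = 664·221/2915 = 50.3410
Stratum 2 (Men): n = 3190; a·d/n = 1295·967/3190 = 392.5596; b·c/n = 579·349/3190 = 63.3451
OR_MH = (229.9228 + 392.5596) / (50.3410 + 63.3451) = 622.4824 / 113.6861 = 5.47545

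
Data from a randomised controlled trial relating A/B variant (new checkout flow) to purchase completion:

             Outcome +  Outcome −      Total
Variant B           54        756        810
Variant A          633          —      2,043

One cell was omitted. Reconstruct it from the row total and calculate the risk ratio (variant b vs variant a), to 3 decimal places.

0.215

The missing cell is in the unexposed row: 2043 − 633 = 1410.
So a = 54, b = 756, c = 633, d = 1410.
RR = [a/(a+b)] / [c/(c+d)] = (54/810) / (633/2043) = 0.06667/0.30984 = 0.21517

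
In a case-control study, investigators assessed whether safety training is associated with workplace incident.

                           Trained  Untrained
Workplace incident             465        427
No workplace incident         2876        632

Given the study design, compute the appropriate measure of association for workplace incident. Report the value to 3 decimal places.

Reading the table with exposure as columns: a = 465 (Trained, case), b = 2876 (Trained, non-case), c = 427 (Untrained, case), d = 632.
This is a case-control study: participants were sampled on outcome status, so risks in the source population cannot be estimated directly — relative risk is not valid here. The odds ratio is the appropriate measure.
OR = (a·d)/(b·c) = (465 × 632) / (2876 × 427) = 293880 / 1228052 = 0.23931

0.239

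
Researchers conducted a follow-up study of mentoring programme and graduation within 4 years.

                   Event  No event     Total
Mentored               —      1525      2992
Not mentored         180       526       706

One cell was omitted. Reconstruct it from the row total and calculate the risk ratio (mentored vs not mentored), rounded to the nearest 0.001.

1.923

The missing cell is in the exposed row: 2992 − 1525 = 1467.
So a = 1467, b = 1525, c = 180, d = 526.
RR = [a/(a+b)] / [c/(c+d)] = (1467/2992) / (180/706) = 0.49031/0.25496 = 1.92309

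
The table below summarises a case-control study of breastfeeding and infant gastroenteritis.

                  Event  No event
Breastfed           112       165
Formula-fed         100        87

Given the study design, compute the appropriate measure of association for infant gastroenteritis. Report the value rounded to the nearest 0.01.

0.59

Cells: a = 112, b = 165, c = 100, d = 87.
This is a case-control study: participants were sampled on outcome status, so risks in the source population cannot be estimated directly — relative risk is not valid here. The odds ratio is the appropriate measure.
OR = (a·d)/(b·c) = (112 × 87) / (165 × 100) = 9744 / 16500 = 0.59055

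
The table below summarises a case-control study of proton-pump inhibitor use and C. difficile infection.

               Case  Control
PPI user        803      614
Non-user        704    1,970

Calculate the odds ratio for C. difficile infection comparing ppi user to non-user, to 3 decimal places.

Cells: a = 803, b = 614, c = 704, d = 1970.
OR = (a·d)/(b·c) = (803 × 1970) / (614 × 704) = 1581910 / 432256 = 3.65966
The odds of C. difficile infection are about 3.66 times as high in the ppi user group.

3.660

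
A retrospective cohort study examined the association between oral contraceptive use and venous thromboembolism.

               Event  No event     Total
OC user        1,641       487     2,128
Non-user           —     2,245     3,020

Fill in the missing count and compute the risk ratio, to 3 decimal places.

3.005

The missing cell is in the unexposed row: 3020 − 2245 = 775.
So a = 1641, b = 487, c = 775, d = 2245.
RR = [a/(a+b)] / [c/(c+d)] = (1641/2128) / (775/3020) = 0.77115/0.25662 = 3.00498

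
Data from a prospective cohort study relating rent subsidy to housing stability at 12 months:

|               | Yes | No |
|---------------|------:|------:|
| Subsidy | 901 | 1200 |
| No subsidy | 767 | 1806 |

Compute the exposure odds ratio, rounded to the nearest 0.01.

1.77

Cells: a = 901, b = 1200, c = 767, d = 1806.
OR = (a·d)/(b·c) = (901 × 1806) / (1200 × 767) = 1627206 / 920400 = 1.76793
The odds of housing stability at 12 months are about 1.77 times as high in the subsidy group.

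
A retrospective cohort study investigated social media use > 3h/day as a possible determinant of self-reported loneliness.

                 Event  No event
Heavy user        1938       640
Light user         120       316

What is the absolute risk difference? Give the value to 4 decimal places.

0.4765

Cells: a = 1938, b = 640, c = 120, d = 316.
Risk in exposed = 1938/2578 = 0.751746; risk in unexposed = 120/436 = 0.275229.
Risk difference = 0.751746 − 0.275229 = 0.476516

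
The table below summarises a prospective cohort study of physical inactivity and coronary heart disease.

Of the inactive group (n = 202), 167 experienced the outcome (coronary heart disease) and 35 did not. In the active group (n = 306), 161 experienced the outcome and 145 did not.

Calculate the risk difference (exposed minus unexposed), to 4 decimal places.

0.3006

From the description: a = 167, b = 35, c = 161, d = 145.
Risk in exposed = 167/202 = 0.826733; risk in unexposed = 161/306 = 0.526144.
Risk difference = 0.826733 − 0.526144 = 0.300589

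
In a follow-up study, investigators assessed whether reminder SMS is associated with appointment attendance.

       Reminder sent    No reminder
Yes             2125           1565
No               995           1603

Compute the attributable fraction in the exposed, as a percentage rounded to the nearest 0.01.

27.47

Reading the table with exposure as columns: a = 2125 (Reminder sent, case), b = 995 (Reminder sent, non-case), c = 1565 (No reminder, case), d = 1603.
Risk in exposed = 2125/3120 = 0.68109; risk in unexposed = 1565/3168 = 0.49400.
RR = 0.68109/0.49400 = 1.37872
AR% = (RR − 1)/RR × 100 = (1.37872 − 1)/1.37872 × 100 = 27.4688%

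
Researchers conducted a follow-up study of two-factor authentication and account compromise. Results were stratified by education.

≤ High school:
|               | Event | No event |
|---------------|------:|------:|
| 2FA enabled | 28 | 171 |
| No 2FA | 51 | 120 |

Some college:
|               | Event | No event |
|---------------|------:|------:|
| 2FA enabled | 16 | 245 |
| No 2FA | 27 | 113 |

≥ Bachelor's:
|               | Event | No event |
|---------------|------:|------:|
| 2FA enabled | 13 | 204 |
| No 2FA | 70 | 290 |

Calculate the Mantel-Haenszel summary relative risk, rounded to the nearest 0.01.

RR_MH = Σ(aᵢ·n₀ᵢ/nᵢ) / Σ(cᵢ·n₁ᵢ/nᵢ), with n₁ᵢ = aᵢ+bᵢ (exposed), n₀ᵢ = cᵢ+dᵢ (unexposed), nᵢ = n₁ᵢ+n₀ᵢ.
Stratum 1 (≤ High school): n₁ = 199, n₀ = 171, n = 370; a·n₀/n = 28·171/370 = 12.9405; c·n₁/n = 51·199/370 = 27.4297
Stratum 2 (Some college): n₁ = 261, n₀ = 140, n = 401; a·n₀/n = 16·140/401 = 5.5860; c·n₁/n = 27·261/401 = 17.5736
Stratum 3 (≥ Bachelor's): n₁ = 217, n₀ = 360, n = 577; a·n₀/n = 13·360/577 = 8.1109; c·n₁/n = 70·217/577 = 26.3258
RR_MH = (12.9405 + 5.5860 + 8.1109) / (27.4297 + 17.5736 + 26.3258) = 26.6375 / 71.3291 = 0.37344

0.37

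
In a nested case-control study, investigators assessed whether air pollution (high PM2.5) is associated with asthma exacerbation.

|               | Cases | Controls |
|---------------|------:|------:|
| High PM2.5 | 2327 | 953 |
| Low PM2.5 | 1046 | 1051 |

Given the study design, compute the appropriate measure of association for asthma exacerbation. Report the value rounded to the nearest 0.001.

Cells: a = 2327, b = 953, c = 1046, d = 1051.
This is a nested case-control study: participants were sampled on outcome status, so risks in the source population cannot be estimated directly — relative risk is not valid here. The odds ratio is the appropriate measure.
OR = (a·d)/(b·c) = (2327 × 1051) / (953 × 1046) = 2445677 / 996838 = 2.45343

2.453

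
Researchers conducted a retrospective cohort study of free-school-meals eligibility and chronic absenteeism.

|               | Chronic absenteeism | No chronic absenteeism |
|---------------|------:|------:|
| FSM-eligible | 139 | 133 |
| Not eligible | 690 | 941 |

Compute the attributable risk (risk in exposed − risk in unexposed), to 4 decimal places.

0.0880

Cells: a = 139, b = 133, c = 690, d = 941.
Risk in exposed = 139/272 = 0.511029; risk in unexposed = 690/1631 = 0.423053.
Risk difference = 0.511029 − 0.423053 = 0.087976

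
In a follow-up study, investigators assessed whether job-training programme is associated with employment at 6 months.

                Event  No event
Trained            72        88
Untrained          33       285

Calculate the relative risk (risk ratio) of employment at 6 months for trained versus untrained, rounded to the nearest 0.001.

Cells: a = 72, b = 88, c = 33, d = 285.
Risk in exposed = 72/160 = 0.45000; risk in unexposed = 33/318 = 0.10377.
RR = 0.45000 / 0.10377 = 4.33636
The risk among the exposed is 4.34 times that among the unexposed.

4.336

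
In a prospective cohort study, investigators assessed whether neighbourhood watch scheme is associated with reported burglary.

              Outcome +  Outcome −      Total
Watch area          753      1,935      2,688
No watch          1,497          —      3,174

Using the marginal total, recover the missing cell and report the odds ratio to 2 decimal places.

The missing cell is in the unexposed row: 3174 − 1497 = 1677.
So a = 753, b = 1935, c = 1497, d = 1677.
OR = (a·d)/(b·c) = (753 × 1677) / (1935 × 1497) = 1262781 / 2896695 = 0.43594

0.44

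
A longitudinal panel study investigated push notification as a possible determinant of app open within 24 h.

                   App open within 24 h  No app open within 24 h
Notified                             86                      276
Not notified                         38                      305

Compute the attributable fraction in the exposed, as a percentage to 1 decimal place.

Cells: a = 86, b = 276, c = 38, d = 305.
Risk in exposed = 86/362 = 0.23757; risk in unexposed = 38/343 = 0.11079.
RR = 0.23757/0.11079 = 2.14437
AR% = (RR − 1)/RR × 100 = (2.14437 − 1)/2.14437 × 100 = 53.3663%

53.4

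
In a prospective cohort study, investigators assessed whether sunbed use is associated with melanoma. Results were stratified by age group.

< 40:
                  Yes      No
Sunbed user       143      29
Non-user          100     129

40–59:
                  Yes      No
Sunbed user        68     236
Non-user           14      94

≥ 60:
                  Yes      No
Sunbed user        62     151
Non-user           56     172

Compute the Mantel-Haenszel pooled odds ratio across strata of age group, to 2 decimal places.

OR_MH = Σ(aᵢdᵢ/nᵢ) / Σ(bᵢcᵢ/nᵢ), where nᵢ is the stratum total.
Stratum 1 (< 40): n = 401; a·d/n = 143·129/401 = 46.0025; b·c/n = 29·100/401 = 7.2319
Stratum 2 (40–59): n = 412; a·d/n = 68·94/412 = 15.5146; b·c/n = 236·14/412 = 8.0194
Stratum 3 (≥ 60): n = 441; a·d/n = 62·172/441 = 24.1814; b·c/n = 151·56/441 = 19.1746
OR_MH = (46.0025 + 15.5146 + 24.1814) / (7.2319 + 8.0194 + 19.1746) = 85.6985 / 34.4259 = 2.48936

2.49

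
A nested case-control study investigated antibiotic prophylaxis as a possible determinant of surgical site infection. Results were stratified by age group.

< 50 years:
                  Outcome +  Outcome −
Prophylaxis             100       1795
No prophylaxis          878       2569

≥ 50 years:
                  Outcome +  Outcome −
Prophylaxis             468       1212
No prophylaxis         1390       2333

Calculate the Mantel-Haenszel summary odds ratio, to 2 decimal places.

0.41

OR_MH = Σ(aᵢdᵢ/nᵢ) / Σ(bᵢcᵢ/nᵢ), where nᵢ is the stratum total.
Stratum 1 (< 50 years): n = 5342; a·d/n = 100·2569/5342 = 48.0906; b·c/n = 1795·878/5342 = 295.0225
Stratum 2 (≥ 50 years): n = 5403; a·d/n = 468·2333/5403 = 202.0811; b·c/n = 1212·1390/5403 = 311.8046
OR_MH = (48.0906 + 202.0811) / (295.0225 + 311.8046) = 250.1717 / 606.8270 = 0.41226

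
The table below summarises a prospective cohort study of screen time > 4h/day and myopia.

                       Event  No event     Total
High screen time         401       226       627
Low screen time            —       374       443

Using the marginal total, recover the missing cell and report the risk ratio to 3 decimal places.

4.106

The missing cell is in the unexposed row: 443 − 374 = 69.
So a = 401, b = 226, c = 69, d = 374.
RR = [a/(a+b)] / [c/(c+d)] = (401/627) / (69/443) = 0.63955/0.15576 = 4.10612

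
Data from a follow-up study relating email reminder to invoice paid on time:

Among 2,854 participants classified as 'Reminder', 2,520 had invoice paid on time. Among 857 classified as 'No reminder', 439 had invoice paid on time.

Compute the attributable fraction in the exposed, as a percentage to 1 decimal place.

42.0

From the description: a = 2520, b = 334, c = 439, d = 418.
Risk in exposed = 2520/2854 = 0.88297; risk in unexposed = 439/857 = 0.51225.
RR = 0.88297/0.51225 = 1.72370
AR% = (RR − 1)/RR × 100 = (1.72370 − 1)/1.72370 × 100 = 41.9854%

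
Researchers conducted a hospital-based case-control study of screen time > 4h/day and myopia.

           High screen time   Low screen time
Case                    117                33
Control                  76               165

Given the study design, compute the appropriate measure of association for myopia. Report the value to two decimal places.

7.70

Reading the table with exposure as columns: a = 117 (High screen time, case), b = 76 (High screen time, non-case), c = 33 (Low screen time, case), d = 165.
This is a hospital-based case-control study: participants were sampled on outcome status, so risks in the source population cannot be estimated directly — relative risk is not valid here. The odds ratio is the appropriate measure.
OR = (a·d)/(b·c) = (117 × 165) / (76 × 33) = 19305 / 2508 = 7.69737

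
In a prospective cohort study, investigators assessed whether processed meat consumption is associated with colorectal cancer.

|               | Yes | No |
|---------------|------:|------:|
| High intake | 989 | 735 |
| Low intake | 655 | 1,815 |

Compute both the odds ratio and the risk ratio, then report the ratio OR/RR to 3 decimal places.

Cells: a = 989, b = 735, c = 655, d = 1815.
OR = (989·1815)/(735·655) = 1795035/481425 = 3.72859
Risk in exposed = 989/1724 = 0.57367; risk in unexposed = 655/2470 = 0.26518; RR = 2.16329
OR/RR = 3.72859 / 2.16329 = 1.72357
The outcome is not rare, so the OR lies further from 1 than the RR.

1.724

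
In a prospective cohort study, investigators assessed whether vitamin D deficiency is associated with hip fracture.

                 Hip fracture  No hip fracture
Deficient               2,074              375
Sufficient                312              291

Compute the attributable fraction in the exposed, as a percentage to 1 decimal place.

Cells: a = 2074, b = 375, c = 312, d = 291.
Risk in exposed = 2074/2449 = 0.84688; risk in unexposed = 312/603 = 0.51741.
RR = 0.84688/0.51741 = 1.63675
AR% = (RR − 1)/RR × 100 = (1.63675 − 1)/1.63675 × 100 = 38.9034%

38.9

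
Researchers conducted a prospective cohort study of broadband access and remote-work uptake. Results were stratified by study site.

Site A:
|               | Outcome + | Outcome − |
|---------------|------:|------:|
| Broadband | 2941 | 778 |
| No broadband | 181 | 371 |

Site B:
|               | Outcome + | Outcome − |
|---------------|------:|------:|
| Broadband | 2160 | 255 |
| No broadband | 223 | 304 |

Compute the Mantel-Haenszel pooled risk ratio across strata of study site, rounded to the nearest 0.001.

2.252

RR_MH = Σ(aᵢ·n₀ᵢ/nᵢ) / Σ(cᵢ·n₁ᵢ/nᵢ), with n₁ᵢ = aᵢ+bᵢ (exposed), n₀ᵢ = cᵢ+dᵢ (unexposed), nᵢ = n₁ᵢ+n₀ᵢ.
Stratum 1 (Site A): n₁ = 3719, n₀ = 552, n = 4271; a·n₀/n = 2941·552/4271 = 380.1058; c·n₁/n = 181·3719/4271 = 157.6069
Stratum 2 (Site B): n₁ = 2415, n₀ = 527, n = 2942; a·n₀/n = 2160·527/2942 = 386.9205; c·n₁/n = 223·2415/2942 = 183.0540
RR_MH = (380.1058 + 386.9205) / (157.6069 + 183.0540) = 767.0263 / 340.6609 = 2.25158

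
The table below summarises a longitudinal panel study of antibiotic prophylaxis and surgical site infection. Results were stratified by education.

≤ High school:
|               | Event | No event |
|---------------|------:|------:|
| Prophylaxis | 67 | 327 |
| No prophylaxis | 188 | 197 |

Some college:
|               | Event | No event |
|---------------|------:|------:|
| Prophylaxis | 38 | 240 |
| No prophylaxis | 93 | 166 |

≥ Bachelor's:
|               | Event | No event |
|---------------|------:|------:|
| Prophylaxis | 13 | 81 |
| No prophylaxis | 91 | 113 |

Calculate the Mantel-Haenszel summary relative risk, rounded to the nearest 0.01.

0.35

RR_MH = Σ(aᵢ·n₀ᵢ/nᵢ) / Σ(cᵢ·n₁ᵢ/nᵢ), with n₁ᵢ = aᵢ+bᵢ (exposed), n₀ᵢ = cᵢ+dᵢ (unexposed), nᵢ = n₁ᵢ+n₀ᵢ.
Stratum 1 (≤ High school): n₁ = 394, n₀ = 385, n = 779; a·n₀/n = 67·385/779 = 33.1130; c·n₁/n = 188·394/779 = 95.0860
Stratum 2 (Some college): n₁ = 278, n₀ = 259, n = 537; a·n₀/n = 38·259/537 = 18.3277; c·n₁/n = 93·278/537 = 48.1453
Stratum 3 (≥ Bachelor's): n₁ = 94, n₀ = 204, n = 298; a·n₀/n = 13·204/298 = 8.8993; c·n₁/n = 91·94/298 = 28.7047
RR_MH = (33.1130 + 18.3277 + 8.8993) / (95.0860 + 48.1453 + 28.7047) = 60.3400 / 171.9360 = 0.35094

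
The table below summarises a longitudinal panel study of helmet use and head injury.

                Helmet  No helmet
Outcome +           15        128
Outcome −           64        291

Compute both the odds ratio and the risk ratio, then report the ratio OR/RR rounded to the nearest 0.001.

Reading the table with exposure as columns: a = 15 (Helmet, case), b = 64 (Helmet, non-case), c = 128 (No helmet, case), d = 291.
OR = (15·291)/(64·128) = 4365/8192 = 0.53284
Risk in exposed = 15/79 = 0.18987; risk in unexposed = 128/419 = 0.30549; RR = 0.62154
OR/RR = 0.53284 / 0.62154 = 0.85729
The outcome is not rare, so the OR lies further from 1 than the RR.

0.857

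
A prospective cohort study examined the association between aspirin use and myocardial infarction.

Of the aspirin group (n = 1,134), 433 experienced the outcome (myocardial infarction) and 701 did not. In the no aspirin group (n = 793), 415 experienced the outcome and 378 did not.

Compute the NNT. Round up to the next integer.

8

Risk in treated group = 433/1134 = 0.38183; risk in control = 415/793 = 0.52333.
Absolute risk reduction = 0.52333 − 0.38183 = 0.14149
NNT = 1 / ARR = 1 / 0.14149 = 7.067 → round up → 8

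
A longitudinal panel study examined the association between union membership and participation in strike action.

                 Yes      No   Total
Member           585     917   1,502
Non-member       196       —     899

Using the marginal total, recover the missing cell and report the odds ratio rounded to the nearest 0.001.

2.288

The missing cell is in the unexposed row: 899 − 196 = 703.
So a = 585, b = 917, c = 196, d = 703.
OR = (a·d)/(b·c) = (585 × 703) / (917 × 196) = 411255 / 179732 = 2.28816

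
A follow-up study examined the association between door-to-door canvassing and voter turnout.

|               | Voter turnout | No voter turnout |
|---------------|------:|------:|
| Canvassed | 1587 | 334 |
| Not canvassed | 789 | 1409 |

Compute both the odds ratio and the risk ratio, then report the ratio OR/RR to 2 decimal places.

Cells: a = 1587, b = 334, c = 789, d = 1409.
OR = (1587·1409)/(334·789) = 2236083/263526 = 8.48525
Risk in exposed = 1587/1921 = 0.82613; risk in unexposed = 789/2198 = 0.35896; RR = 2.30144
OR/RR = 8.48525 / 2.30144 = 3.68692
The outcome is not rare, so the OR lies further from 1 than the RR.

3.69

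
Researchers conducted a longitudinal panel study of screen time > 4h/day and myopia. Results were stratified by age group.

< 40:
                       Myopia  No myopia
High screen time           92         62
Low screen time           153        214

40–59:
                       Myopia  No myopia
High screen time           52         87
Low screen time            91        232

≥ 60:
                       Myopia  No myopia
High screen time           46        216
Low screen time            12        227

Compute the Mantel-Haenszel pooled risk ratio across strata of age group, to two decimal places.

RR_MH = Σ(aᵢ·n₀ᵢ/nᵢ) / Σ(cᵢ·n₁ᵢ/nᵢ), with n₁ᵢ = aᵢ+bᵢ (exposed), n₀ᵢ = cᵢ+dᵢ (unexposed), nᵢ = n₁ᵢ+n₀ᵢ.
Stratum 1 (< 40): n₁ = 154, n₀ = 367, n = 521; a·n₀/n = 92·367/521 = 64.8061; c·n₁/n = 153·154/521 = 45.2246
Stratum 2 (40–59): n₁ = 139, n₀ = 323, n = 462; a·n₀/n = 52·323/462 = 36.3550; c·n₁/n = 91·139/462 = 27.3788
Stratum 3 (≥ 60): n₁ = 262, n₀ = 239, n = 501; a·n₀/n = 46·239/501 = 21.9441; c·n₁/n = 12·262/501 = 6.2754
RR_MH = (64.8061 + 36.3550 + 21.9441) / (45.2246 + 27.3788 + 6.2754) = 123.1052 / 78.8788 = 1.56069

1.56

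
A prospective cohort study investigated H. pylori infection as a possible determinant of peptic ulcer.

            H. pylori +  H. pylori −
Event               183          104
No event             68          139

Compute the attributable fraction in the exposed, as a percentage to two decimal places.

Reading the table with exposure as columns: a = 183 (H. pylori +, case), b = 68 (H. pylori +, non-case), c = 104 (H. pylori −, case), d = 139.
Risk in exposed = 183/251 = 0.72908; risk in unexposed = 104/243 = 0.42798.
RR = 0.72908/0.42798 = 1.70353
AR% = (RR − 1)/RR × 100 = (1.70353 − 1)/1.70353 × 100 = 41.2984%

41.30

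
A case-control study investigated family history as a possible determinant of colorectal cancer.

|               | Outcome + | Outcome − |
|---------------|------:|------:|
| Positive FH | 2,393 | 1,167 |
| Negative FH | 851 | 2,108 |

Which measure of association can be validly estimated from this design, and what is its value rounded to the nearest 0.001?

Cells: a = 2393, b = 1167, c = 851, d = 2108.
This is a case-control study: participants were sampled on outcome status, so risks in the source population cannot be estimated directly — relative risk is not valid here. The odds ratio is the appropriate measure.
OR = (a·d)/(b·c) = (2393 × 2108) / (1167 × 851) = 5044444 / 993117 = 5.07941

5.079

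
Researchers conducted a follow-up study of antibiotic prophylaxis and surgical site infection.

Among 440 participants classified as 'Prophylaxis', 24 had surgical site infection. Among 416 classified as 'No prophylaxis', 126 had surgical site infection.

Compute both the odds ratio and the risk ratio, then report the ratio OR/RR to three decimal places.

0.737

From the description: a = 24, b = 416, c = 126, d = 290.
OR = (24·290)/(416·126) = 6960/52416 = 0.13278
Risk in exposed = 24/440 = 0.05455; risk in unexposed = 126/416 = 0.30288; RR = 0.18009
OR/RR = 0.13278 / 0.18009 = 0.73733
The outcome is not rare, so the OR lies further from 1 than the RR.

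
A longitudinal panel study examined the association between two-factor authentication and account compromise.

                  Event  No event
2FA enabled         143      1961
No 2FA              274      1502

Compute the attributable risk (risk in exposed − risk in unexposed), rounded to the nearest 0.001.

-0.086

Cells: a = 143, b = 1961, c = 274, d = 1502.
Risk in exposed = 143/2104 = 0.067966; risk in unexposed = 274/1776 = 0.154279.
Risk difference = 0.067966 − 0.154279 = -0.086313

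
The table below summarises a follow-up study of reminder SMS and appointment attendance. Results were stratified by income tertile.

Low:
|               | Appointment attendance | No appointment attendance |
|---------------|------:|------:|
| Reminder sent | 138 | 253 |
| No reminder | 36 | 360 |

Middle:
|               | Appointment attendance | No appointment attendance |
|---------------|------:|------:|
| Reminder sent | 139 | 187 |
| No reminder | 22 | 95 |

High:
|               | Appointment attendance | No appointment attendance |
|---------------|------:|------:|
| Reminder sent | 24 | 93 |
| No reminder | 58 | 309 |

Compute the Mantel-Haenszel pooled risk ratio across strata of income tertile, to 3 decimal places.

2.585

RR_MH = Σ(aᵢ·n₀ᵢ/nᵢ) / Σ(cᵢ·n₁ᵢ/nᵢ), with n₁ᵢ = aᵢ+bᵢ (exposed), n₀ᵢ = cᵢ+dᵢ (unexposed), nᵢ = n₁ᵢ+n₀ᵢ.
Stratum 1 (Low): n₁ = 391, n₀ = 396, n = 787; a·n₀/n = 138·396/787 = 69.4384; c·n₁/n = 36·391/787 = 17.8856
Stratum 2 (Middle): n₁ = 326, n₀ = 117, n = 443; a·n₀/n = 139·117/443 = 36.7111; c·n₁/n = 22·326/443 = 16.1896
Stratum 3 (High): n₁ = 117, n₀ = 367, n = 484; a·n₀/n = 24·367/484 = 18.1983; c·n₁/n = 58·117/484 = 14.0207
RR_MH = (69.4384 + 36.7111 + 18.1983) / (17.8856 + 16.1896 + 14.0207) = 124.3478 / 48.0959 = 2.58541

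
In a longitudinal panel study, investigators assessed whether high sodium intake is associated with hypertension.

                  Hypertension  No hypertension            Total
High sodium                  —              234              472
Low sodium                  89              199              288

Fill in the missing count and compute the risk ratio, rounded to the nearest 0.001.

1.632

The missing cell is in the exposed row: 472 − 234 = 238.
So a = 238, b = 234, c = 89, d = 199.
RR = [a/(a+b)] / [c/(c+d)] = (238/472) / (89/288) = 0.50424/0.30903 = 1.63169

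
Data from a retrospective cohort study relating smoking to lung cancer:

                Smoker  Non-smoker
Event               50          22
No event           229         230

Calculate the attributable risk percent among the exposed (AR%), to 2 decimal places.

Reading the table with exposure as columns: a = 50 (Smoker, case), b = 229 (Smoker, non-case), c = 22 (Non-smoker, case), d = 230.
Risk in exposed = 50/279 = 0.17921; risk in unexposed = 22/252 = 0.08730.
RR = 0.17921/0.08730 = 2.05279
AR% = (RR − 1)/RR × 100 = (2.05279 − 1)/2.05279 × 100 = 51.2857%

51.29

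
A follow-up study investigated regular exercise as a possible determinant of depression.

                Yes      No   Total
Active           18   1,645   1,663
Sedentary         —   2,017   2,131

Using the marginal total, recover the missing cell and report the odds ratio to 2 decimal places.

The missing cell is in the unexposed row: 2131 − 2017 = 114.
So a = 18, b = 1645, c = 114, d = 2017.
OR = (a·d)/(b·c) = (18 × 2017) / (1645 × 114) = 36306 / 187530 = 0.19360

0.19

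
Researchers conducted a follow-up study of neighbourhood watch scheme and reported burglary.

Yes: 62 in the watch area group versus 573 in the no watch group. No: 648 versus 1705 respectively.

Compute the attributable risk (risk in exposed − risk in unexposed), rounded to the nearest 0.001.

-0.164

From the description: a = 62, b = 648, c = 573, d = 1705.
Risk in exposed = 62/710 = 0.087324; risk in unexposed = 573/2278 = 0.251536.
Risk difference = 0.087324 − 0.251536 = -0.164212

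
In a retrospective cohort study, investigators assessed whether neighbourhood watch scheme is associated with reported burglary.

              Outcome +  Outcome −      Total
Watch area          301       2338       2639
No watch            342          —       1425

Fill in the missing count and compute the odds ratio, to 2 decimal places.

0.41

The missing cell is in the unexposed row: 1425 − 342 = 1083.
So a = 301, b = 2338, c = 342, d = 1083.
OR = (a·d)/(b·c) = (301 × 1083) / (2338 × 342) = 325983 / 799596 = 0.40768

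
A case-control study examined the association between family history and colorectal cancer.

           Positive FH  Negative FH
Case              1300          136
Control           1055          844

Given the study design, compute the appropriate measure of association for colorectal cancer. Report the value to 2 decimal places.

Reading the table with exposure as columns: a = 1300 (Positive FH, case), b = 1055 (Positive FH, non-case), c = 136 (Negative FH, case), d = 844.
This is a case-control study: participants were sampled on outcome status, so risks in the source population cannot be estimated directly — relative risk is not valid here. The odds ratio is the appropriate measure.
OR = (a·d)/(b·c) = (1300 × 844) / (1055 × 136) = 1097200 / 143480 = 7.64706

7.65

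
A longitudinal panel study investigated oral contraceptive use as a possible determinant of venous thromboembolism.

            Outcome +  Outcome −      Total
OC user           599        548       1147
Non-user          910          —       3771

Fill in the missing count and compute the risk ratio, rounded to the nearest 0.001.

2.164

The missing cell is in the unexposed row: 3771 − 910 = 2861.
So a = 599, b = 548, c = 910, d = 2861.
RR = [a/(a+b)] / [c/(c+d)] = (599/1147) / (910/3771) = 0.52223/0.24132 = 2.16411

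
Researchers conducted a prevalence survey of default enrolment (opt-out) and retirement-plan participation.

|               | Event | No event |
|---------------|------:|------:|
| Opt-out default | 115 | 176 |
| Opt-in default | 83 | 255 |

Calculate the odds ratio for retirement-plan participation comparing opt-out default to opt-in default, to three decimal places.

2.007

Cells: a = 115, b = 176, c = 83, d = 255.
OR = (a·d)/(b·c) = (115 × 255) / (176 × 83) = 29325 / 14608 = 2.00746
The odds of retirement-plan participation are about 2.01 times as high in the opt-out default group.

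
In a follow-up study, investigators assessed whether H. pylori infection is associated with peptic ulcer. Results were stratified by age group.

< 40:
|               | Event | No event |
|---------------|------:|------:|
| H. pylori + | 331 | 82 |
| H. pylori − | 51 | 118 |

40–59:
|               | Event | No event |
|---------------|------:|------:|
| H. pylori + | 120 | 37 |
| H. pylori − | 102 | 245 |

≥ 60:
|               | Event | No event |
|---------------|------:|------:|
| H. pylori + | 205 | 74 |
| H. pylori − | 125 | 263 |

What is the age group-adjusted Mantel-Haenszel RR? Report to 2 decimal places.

2.48

RR_MH = Σ(aᵢ·n₀ᵢ/nᵢ) / Σ(cᵢ·n₁ᵢ/nᵢ), with n₁ᵢ = aᵢ+bᵢ (exposed), n₀ᵢ = cᵢ+dᵢ (unexposed), nᵢ = n₁ᵢ+n₀ᵢ.
Stratum 1 (< 40): n₁ = 413, n₀ = 169, n = 582; a·n₀/n = 331·169/582 = 96.1151; c·n₁/n = 51·413/582 = 36.1907
Stratum 2 (40–59): n₁ = 157, n₀ = 347, n = 504; a·n₀/n = 120·347/504 = 82.6190; c·n₁/n = 102·157/504 = 31.7738
Stratum 3 (≥ 60): n₁ = 279, n₀ = 388, n = 667; a·n₀/n = 205·388/667 = 119.2504; c·n₁/n = 125·279/667 = 52.2864
RR_MH = (96.1151 + 82.6190 + 119.2504) / (36.1907 + 31.7738 + 52.2864) = 297.9845 / 120.2509 = 2.47802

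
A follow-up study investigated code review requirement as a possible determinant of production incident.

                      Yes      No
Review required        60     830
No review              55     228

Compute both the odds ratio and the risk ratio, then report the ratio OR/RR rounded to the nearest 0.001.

0.864

Cells: a = 60, b = 830, c = 55, d = 228.
OR = (60·228)/(830·55) = 13680/45650 = 0.29967
Risk in exposed = 60/890 = 0.06742; risk in unexposed = 55/283 = 0.19435; RR = 0.34688
OR/RR = 0.29967 / 0.34688 = 0.86389
The outcome is not rare, so the OR lies further from 1 than the RR.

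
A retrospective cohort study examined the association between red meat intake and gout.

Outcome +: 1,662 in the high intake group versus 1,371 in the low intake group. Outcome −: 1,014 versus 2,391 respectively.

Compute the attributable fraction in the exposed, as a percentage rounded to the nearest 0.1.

From the description: a = 1662, b = 1014, c = 1371, d = 2391.
Risk in exposed = 1662/2676 = 0.62108; risk in unexposed = 1371/3762 = 0.36443.
RR = 0.62108/0.36443 = 1.70422
AR% = (RR − 1)/RR × 100 = (1.70422 − 1)/1.70422 × 100 = 41.3222%

41.3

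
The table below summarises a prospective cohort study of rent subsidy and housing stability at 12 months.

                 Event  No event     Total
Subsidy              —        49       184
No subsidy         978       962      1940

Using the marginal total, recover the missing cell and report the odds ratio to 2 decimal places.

2.71

The missing cell is in the exposed row: 184 − 49 = 135.
So a = 135, b = 49, c = 978, d = 962.
OR = (a·d)/(b·c) = (135 × 962) / (49 × 978) = 129870 / 47922 = 2.71003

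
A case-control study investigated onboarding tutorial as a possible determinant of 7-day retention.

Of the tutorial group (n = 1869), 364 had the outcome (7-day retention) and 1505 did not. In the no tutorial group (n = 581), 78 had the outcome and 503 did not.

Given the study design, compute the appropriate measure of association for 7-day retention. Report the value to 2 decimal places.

1.56

From the description: a = 364, b = 1505, c = 78, d = 503.
This is a case-control study: participants were sampled on outcome status, so risks in the source population cannot be estimated directly — relative risk is not valid here. The odds ratio is the appropriate measure.
OR = (a·d)/(b·c) = (364 × 503) / (1505 × 78) = 183092 / 117390 = 1.55969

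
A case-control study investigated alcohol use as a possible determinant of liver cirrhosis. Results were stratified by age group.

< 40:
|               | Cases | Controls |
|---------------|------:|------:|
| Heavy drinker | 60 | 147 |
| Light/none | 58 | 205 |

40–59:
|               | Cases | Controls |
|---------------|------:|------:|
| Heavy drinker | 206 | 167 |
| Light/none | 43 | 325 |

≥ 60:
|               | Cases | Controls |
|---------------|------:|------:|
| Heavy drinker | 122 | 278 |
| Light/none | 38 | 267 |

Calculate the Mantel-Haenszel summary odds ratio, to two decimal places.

OR_MH = Σ(aᵢdᵢ/nᵢ) / Σ(bᵢcᵢ/nᵢ), where nᵢ is the stratum total.
Stratum 1 (< 40): n = 470; a·d/n = 60·205/470 = 26.1702; b·c/n = 147·58/470 = 18.1404
Stratum 2 (40–59): n = 741; a·d/n = 206·325/741 = 90.3509; b·c/n = 167·43/741 = 9.6910
Stratum 3 (≥ 60): n = 705; a·d/n = 122·267/705 = 46.2043; b·c/n = 278·38/705 = 14.9844
OR_MH = (26.1702 + 90.3509 + 46.2043) / (18.1404 + 9.6910 + 14.9844) = 162.7253 / 42.8158 = 3.80059

3.80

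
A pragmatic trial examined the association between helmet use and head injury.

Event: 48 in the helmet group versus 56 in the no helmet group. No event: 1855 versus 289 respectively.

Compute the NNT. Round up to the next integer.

8

Risk in treated group = 48/1903 = 0.02522; risk in control = 56/345 = 0.16232.
Absolute risk reduction = 0.16232 − 0.02522 = 0.13710
NNT = 1 / ARR = 1 / 0.13710 = 7.294 → round up → 8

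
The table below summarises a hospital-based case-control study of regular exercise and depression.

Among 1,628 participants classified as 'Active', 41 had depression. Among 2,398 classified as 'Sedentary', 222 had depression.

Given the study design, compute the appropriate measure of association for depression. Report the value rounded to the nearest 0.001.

0.253

From the description: a = 41, b = 1587, c = 222, d = 2176.
This is a hospital-based case-control study: participants were sampled on outcome status, so risks in the source population cannot be estimated directly — relative risk is not valid here. The odds ratio is the appropriate measure.
OR = (a·d)/(b·c) = (41 × 2176) / (1587 × 222) = 89216 / 352314 = 0.25323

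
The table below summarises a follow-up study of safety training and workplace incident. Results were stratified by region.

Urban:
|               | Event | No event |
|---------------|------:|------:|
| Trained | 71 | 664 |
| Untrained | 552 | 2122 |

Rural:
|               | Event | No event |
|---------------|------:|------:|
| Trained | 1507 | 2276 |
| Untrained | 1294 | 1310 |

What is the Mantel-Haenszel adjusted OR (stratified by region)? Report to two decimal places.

0.62

OR_MH = Σ(aᵢdᵢ/nᵢ) / Σ(bᵢcᵢ/nᵢ), where nᵢ is the stratum total.
Stratum 1 (Urban): n = 3409; a·d/n = 71·2122/3409 = 44.1954; b·c/n = 664·552/3409 = 107.5177
Stratum 2 (Rural): n = 6387; a·d/n = 1507·1310/6387 = 309.0919; b·c/n = 2276·1294/6387 = 461.1154
OR_MH = (44.1954 + 309.0919) / (107.5177 + 461.1154) = 353.2873 / 568.6331 = 0.62129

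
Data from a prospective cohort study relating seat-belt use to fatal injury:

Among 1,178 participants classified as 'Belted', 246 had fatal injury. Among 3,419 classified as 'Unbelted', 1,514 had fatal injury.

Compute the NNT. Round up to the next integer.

5

Risk in treated group = 246/1178 = 0.20883; risk in control = 1514/3419 = 0.44282.
Absolute risk reduction = 0.44282 − 0.20883 = 0.23399
NNT = 1 / ARR = 1 / 0.23399 = 4.274 → round up → 5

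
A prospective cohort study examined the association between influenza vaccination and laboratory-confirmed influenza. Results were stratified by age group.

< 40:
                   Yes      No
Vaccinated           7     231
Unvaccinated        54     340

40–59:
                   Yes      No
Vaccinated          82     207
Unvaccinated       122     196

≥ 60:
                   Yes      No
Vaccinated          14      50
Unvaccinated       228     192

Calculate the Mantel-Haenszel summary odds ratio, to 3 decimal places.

0.422

OR_MH = Σ(aᵢdᵢ/nᵢ) / Σ(bᵢcᵢ/nᵢ), where nᵢ is the stratum total.
Stratum 1 (< 40): n = 632; a·d/n = 7·340/632 = 3.7658; b·c/n = 231·54/632 = 19.7373
Stratum 2 (40–59): n = 607; a·d/n = 82·196/607 = 26.4778; b·c/n = 207·122/607 = 41.6046
Stratum 3 (≥ 60): n = 484; a·d/n = 14·192/484 = 5.5537; b·c/n = 50·228/484 = 23.5537
OR_MH = (3.7658 + 26.4778 + 5.5537) / (19.7373 + 41.6046 + 23.5537) = 35.7973 / 84.8957 = 0.42166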